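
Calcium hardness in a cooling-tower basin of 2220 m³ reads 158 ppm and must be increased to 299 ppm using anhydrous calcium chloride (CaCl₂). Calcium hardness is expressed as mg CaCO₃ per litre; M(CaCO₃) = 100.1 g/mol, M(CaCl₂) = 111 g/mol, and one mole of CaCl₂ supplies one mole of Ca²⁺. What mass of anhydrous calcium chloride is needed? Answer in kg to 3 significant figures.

347 kg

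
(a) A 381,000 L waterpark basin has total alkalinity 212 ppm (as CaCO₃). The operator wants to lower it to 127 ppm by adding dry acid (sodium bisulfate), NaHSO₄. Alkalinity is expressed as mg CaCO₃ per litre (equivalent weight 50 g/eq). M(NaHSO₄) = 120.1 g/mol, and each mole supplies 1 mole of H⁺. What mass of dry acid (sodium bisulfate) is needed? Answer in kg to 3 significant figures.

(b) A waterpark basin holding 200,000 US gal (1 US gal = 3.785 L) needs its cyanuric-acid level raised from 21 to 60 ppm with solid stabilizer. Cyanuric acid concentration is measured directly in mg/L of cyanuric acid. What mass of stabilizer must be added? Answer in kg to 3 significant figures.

(a) Alkalinity to neutralize: (212 − 127) = 85 mg/L as CaCO₃ × 381,000 L = 32,380 g as CaCO₃.
(a) Equivalents of H⁺ required: 32,380 ÷ 50 g/eq = 647.7 eq = 647.7 mol NaHSO₄.
(a) Mass of NaHSO₄: 647.7 × 120.1 = 77,790 g.

(b) Volume: 200,000 US gal × 3.785 L/gal = 757,000 L.
(b) CYA to add: (60 − 21) = 39 mg/L × 757,000 L = 29,520 g cyanuric acid.

(a) 77.8 kg; (b) 29.5 kg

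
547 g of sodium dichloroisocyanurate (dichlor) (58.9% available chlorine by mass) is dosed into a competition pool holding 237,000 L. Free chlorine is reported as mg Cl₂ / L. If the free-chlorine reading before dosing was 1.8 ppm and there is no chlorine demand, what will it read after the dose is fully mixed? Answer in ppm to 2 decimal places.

3.16 ppm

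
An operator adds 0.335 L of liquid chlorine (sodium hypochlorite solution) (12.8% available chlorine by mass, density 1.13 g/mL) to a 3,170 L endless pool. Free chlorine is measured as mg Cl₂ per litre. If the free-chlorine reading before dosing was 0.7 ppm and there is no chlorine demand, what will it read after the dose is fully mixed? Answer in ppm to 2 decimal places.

15.99 ppm

Mass of solution: 0.335 L × 1000 mL/L × 1.13 g/mL = 378.5 g.
Available chlorine delivered: 378.5 g × 0.128 = 48.45 g as Cl₂.
Concentration rise: 48.45 g / 3,170 L = 15.29 mg/L = 15.29 ppm.
Final FC: 0.7 + 15.29 = 15.99 ppm.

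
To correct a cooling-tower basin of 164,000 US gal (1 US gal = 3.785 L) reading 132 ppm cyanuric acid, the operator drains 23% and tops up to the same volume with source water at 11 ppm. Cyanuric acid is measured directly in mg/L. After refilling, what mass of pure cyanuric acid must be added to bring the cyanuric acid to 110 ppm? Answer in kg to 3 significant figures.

Volume: 164,000 US gal × 3.785 L/gal = 620,740 L.
After draining 23% and refilling: 132 × 0.77 + 11 × 0.23 = 104.17 ppm.
Deficit to target: 110 − 104.17 = 5.83 mg/L.
Mass: 5.83 mg/L × 620,740 L = 3619 g cyanuric acid.

3.62 kg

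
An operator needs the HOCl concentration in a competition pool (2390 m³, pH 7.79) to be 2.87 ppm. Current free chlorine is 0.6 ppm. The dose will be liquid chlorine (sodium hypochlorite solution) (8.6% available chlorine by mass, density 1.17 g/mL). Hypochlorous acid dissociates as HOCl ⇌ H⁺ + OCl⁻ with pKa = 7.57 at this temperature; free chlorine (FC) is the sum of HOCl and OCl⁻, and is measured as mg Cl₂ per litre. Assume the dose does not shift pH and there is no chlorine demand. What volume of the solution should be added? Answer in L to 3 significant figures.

167 L

Volume: 2390 m³ = 2,390,000 L.
[OCl⁻]/[HOCl] = 10^(pH − pKa) = 10^(7.79 − 7.57) = 1.66; fraction as HOCl = 1/(1 + 1.66) = 0.376.
Free chlorine required for 2.87 ppm HOCl: 2.87 / 0.376 = 7.633 ppm.
FC to add: 7.633 − 0.6 = 7.033 mg/L as Cl₂.
Cl₂ equivalent: 7.033 mg/L × 2,390,000 L = 16,810 g.
Product at 8.6% available Cl: 16,810 / 0.086 = 195,500 g.
Volume: 195,500 g ÷ 1.17 g/mL = 167,100 mL.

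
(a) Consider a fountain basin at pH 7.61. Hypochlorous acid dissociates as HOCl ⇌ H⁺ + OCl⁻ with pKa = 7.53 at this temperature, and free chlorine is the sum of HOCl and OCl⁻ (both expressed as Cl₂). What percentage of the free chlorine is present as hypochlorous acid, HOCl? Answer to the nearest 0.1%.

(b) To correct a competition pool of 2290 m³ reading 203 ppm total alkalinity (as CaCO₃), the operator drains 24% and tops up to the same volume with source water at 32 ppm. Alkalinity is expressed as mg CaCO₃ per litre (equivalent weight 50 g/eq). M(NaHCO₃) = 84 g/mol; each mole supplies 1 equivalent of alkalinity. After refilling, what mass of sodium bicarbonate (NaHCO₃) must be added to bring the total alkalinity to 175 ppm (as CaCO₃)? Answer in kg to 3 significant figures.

(a) 45.4%; (b) 50.2 kg

(a) [OCl⁻]/[HOCl] = 10^(pH − pKa) = 10^(7.61 − 7.53) = 10^0.08 = 1.202.
(a) Fraction as HOCl = 1 / (1 + 1.202) = 0.4541.

(b) Volume: 2290 m³ = 2,290,000 L.
(b) After draining 24% and refilling: 203 × 0.76 + 32 × 0.24 = 161.96 ppm.
(b) Deficit to target: 175 − 161.96 = 13.04 mg/L.
(b) As CaCO₃: 13.04 mg/L × 2,290,000 L = 29,860 g; ÷ 50 g/eq ÷ 1 = 597.2 mol NaHCO₃.
(b) Mass: 597.2 × 84 = 50,170 g.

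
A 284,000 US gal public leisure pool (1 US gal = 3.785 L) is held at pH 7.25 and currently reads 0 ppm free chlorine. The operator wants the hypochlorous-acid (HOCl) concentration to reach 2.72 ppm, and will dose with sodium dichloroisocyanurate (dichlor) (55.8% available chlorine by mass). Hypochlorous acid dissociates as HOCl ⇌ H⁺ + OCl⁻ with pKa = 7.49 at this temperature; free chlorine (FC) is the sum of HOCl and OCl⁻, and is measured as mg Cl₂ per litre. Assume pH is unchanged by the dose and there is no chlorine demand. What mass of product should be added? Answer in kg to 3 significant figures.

Volume: 284,000 US gal × 3.785 L/gal = 1,074,940 L.
[OCl⁻]/[HOCl] = 10^(pH − pKa) = 10^(7.25 − 7.49) = 0.5754; fraction as HOCl = 1/(1 + 0.5754) = 0.6347.
Free chlorine required for 2.72 ppm HOCl: 2.72 / 0.6347 = 4.285 ppm.
FC to add: 4.285 − 0 = 4.285 mg/L as Cl₂.
Cl₂ equivalent: 4.285 mg/L × 1,074,940 L = 4606 g.
Product at 55.8% available Cl: 4606 / 0.558 = 8255 g.

8.26 kg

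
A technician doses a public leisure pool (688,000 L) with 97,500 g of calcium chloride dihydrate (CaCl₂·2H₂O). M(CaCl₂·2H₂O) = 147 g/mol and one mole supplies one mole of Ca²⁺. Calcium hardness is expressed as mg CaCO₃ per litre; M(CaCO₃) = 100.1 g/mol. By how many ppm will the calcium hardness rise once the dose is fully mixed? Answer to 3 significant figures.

Moles of Ca²⁺: 97,500 g ÷ 147 g/mol = 663.3 mol.
As CaCO₃: 663.3 mol × 100.1 g/mol = 66,390 g.
Rise: 66,390 g / 688,000 L × 1000 = 96.5 mg/L.

96.5 ppm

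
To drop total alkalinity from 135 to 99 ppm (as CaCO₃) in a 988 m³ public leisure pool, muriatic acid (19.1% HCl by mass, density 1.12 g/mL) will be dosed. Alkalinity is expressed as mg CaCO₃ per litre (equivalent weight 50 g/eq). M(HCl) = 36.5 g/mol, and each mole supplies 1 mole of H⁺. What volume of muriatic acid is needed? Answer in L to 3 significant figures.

Volume: 988 m³ = 988,000 L.
Alkalinity to neutralize: (135 − 99) = 36 mg/L as CaCO₃ × 988,000 L = 35,570 g as CaCO₃.
Equivalents of H⁺ required: 35,570 ÷ 50 g/eq = 711.4 eq = 711.4 mol HCl.
Mass of HCl: 711.4 × 36.5 = 25,960 g.
Mass of 19.1% solution: 25,960 / 0.191 = 135,900 g.
Volume: 135,900 g ÷ 1.12 g/mL = 121,400 mL.

121 L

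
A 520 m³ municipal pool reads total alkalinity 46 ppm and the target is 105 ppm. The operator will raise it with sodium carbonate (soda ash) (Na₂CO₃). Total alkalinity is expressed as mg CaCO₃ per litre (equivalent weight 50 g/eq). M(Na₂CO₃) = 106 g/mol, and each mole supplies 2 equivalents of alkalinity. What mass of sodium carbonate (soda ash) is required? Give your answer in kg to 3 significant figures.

Volume: 520 m³ = 520,000 L.
Alkalinity to add: (105 − 46) = 59 mg/L as CaCO₃ × 520,000 L = 30,680 g as CaCO₃.
Equivalents: 30,680 g ÷ 50 g/eq = 613.6 eq.
Each mole of Na₂CO₃ supplies 2 eq, so 613.6 / 2 = 306.8 mol.
Mass: 306.8 mol × 106 g/mol = 32,520 g.

32.5 kg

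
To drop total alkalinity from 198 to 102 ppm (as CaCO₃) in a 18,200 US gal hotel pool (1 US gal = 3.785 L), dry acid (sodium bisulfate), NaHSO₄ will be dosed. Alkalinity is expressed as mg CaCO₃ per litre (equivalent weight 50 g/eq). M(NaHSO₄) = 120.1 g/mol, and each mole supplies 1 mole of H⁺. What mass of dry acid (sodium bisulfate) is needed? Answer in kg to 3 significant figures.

15.9 kg

Volume: 18,200 US gal × 3.785 L/gal = 68,887 L.
Alkalinity to neutralize: (198 − 102) = 96 mg/L as CaCO₃ × 68,887 L = 6613 g as CaCO₃.
Equivalents of H⁺ required: 6613 ÷ 50 g/eq = 132.3 eq = 132.3 mol NaHSO₄.
Mass of NaHSO₄: 132.3 × 120.1 = 15,880 g.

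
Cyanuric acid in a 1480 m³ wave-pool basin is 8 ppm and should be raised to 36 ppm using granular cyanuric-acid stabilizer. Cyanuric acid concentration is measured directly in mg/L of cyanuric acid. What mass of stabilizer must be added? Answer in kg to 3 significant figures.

41.4 kg

Volume: 1480 m³ = 1,480,000 L.
CYA to add: (36 − 8) = 28 mg/L × 1,480,000 L = 41,440 g cyanuric acid.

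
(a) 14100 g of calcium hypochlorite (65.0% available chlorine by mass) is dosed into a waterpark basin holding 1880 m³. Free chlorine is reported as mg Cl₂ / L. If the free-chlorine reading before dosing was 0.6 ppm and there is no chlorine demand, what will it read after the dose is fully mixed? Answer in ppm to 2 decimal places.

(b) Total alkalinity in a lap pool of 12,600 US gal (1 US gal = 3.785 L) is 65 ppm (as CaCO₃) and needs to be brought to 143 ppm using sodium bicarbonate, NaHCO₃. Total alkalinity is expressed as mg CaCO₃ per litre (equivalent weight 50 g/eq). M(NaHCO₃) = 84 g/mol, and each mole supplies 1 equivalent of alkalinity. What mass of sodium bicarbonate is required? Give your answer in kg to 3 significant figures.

(a) Volume: 1880 m³ = 1,880,000 L.
(a) Available chlorine delivered: 14,100 g × 0.65 = 9165 g as Cl₂.
(a) Concentration rise: 9165 g / 1,880,000 L = 4.875 mg/L = 4.88 ppm.
(a) Final FC: 0.6 + 4.88 = 5.47 ppm.

(b) Volume: 12,600 US gal × 3.785 L/gal = 47,691 L.
(b) Alkalinity to add: (143 − 65) = 78 mg/L as CaCO₃ × 47,691 L = 3720 g as CaCO₃.
(b) Equivalents: 3720 g ÷ 50 g/eq = 74.4 eq.
(b) NaHCO₃ supplies 1 eq per mole → 74.4 mol.
(b) Mass: 74.4 mol × 84 g/mol = 6249 g.

(a) 5.47 ppm; (b) 6.25 kg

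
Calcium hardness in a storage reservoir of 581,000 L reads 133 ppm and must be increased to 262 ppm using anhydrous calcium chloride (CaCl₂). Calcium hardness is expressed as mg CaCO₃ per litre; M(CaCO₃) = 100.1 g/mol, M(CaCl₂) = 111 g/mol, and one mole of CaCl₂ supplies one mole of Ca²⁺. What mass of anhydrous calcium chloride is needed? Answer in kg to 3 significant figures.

Hardness to add: (262 − 133) = 129 mg/L as CaCO₃ × 581,000 L = 74,950 g as CaCO₃.
Moles of Ca²⁺ (1 mol Ca²⁺ ≡ 1 mol CaCO₃): 74,950 / 100.1 g/mol = 748.7 mol.
Mass of CaCl₂: 748.7 × 111 = 83,110 g.

83.1 kg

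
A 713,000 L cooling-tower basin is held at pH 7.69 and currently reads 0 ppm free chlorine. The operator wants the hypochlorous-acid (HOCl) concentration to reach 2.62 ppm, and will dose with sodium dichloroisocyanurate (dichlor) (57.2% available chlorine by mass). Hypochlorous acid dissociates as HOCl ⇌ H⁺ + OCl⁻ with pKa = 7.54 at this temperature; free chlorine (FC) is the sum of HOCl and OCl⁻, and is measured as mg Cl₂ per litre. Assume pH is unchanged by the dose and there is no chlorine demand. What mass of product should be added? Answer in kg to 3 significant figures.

7.88 kg

[OCl⁻]/[HOCl] = 10^(pH − pKa) = 10^(7.69 − 7.54) = 1.413; fraction as HOCl = 1/(1 + 1.413) = 0.4145.
Free chlorine required for 2.62 ppm HOCl: 2.62 / 0.4145 = 6.321 ppm.
FC to add: 6.321 − 0 = 6.321 mg/L as Cl₂.
Cl₂ equivalent: 6.321 mg/L × 713,000 L = 4507 g.
Product at 57.2% available Cl: 4507 / 0.572 = 7879 g.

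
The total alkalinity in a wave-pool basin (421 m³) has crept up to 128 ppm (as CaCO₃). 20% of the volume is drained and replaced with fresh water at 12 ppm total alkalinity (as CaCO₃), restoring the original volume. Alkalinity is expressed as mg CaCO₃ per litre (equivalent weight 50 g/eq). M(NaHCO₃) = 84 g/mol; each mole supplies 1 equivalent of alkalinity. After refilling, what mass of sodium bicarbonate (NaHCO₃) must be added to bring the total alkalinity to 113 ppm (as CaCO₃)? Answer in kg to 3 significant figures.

Volume: 421 m³ = 421,000 L.
After draining 20% and refilling: 128 × 0.80 + 12 × 0.20 = 104.8 ppm.
Deficit to target: 113 − 104.8 = 8.2 mg/L.
As CaCO₃: 8.2 mg/L × 421,000 L = 3452 g; ÷ 50 g/eq ÷ 1 = 69.04 mol NaHCO₃.
Mass: 69.04 × 84 = 5800 g.

5.80 kg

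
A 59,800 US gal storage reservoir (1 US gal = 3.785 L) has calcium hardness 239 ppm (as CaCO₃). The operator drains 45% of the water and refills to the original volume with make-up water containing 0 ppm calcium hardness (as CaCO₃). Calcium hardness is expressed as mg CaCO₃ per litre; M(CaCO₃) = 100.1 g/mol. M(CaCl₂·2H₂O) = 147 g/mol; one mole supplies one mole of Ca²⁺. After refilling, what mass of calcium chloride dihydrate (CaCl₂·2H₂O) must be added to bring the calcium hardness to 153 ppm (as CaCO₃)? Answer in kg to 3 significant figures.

7.16 kg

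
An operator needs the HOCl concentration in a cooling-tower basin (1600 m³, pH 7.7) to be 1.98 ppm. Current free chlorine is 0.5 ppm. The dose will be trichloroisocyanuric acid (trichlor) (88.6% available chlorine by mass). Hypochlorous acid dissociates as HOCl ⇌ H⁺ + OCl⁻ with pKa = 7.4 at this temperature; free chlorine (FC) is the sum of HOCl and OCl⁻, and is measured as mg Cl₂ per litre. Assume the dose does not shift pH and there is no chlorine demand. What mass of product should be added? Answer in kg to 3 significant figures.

Volume: 1600 m³ = 1,600,000 L.
[OCl⁻]/[HOCl] = 10^(pH − pKa) = 10^(7.7 − 7.4) = 1.995; fraction as HOCl = 1/(1 + 1.995) = 0.3339.
Free chlorine required for 1.98 ppm HOCl: 1.98 / 0.3339 = 5.931 ppm.
FC to add: 5.931 − 0.5 = 5.431 mg/L as Cl₂.
Cl₂ equivalent: 5.431 mg/L × 1,600,000 L = 8689 g.
Product at 88.6% available Cl: 8689 / 0.886 = 9807 g.

9.81 kg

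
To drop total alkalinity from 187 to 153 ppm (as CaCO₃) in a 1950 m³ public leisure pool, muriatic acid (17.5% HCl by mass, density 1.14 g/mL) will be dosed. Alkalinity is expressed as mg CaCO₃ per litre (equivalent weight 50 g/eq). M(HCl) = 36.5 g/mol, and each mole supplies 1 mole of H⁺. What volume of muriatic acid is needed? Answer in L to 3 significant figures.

Volume: 1950 m³ = 1,950,000 L.
Alkalinity to neutralize: (187 − 153) = 34 mg/L as CaCO₃ × 1,950,000 L = 66,300 g as CaCO₃.
Equivalents of H⁺ required: 66,300 ÷ 50 g/eq = 1326 eq = 1326 mol HCl.
Mass of HCl: 1326 × 36.5 = 48,400 g.
Mass of 17.5% solution: 48,400 / 0.175 = 276,600 g.
Volume: 276,600 g ÷ 1.14 g/mL = 242,600 mL.

243 L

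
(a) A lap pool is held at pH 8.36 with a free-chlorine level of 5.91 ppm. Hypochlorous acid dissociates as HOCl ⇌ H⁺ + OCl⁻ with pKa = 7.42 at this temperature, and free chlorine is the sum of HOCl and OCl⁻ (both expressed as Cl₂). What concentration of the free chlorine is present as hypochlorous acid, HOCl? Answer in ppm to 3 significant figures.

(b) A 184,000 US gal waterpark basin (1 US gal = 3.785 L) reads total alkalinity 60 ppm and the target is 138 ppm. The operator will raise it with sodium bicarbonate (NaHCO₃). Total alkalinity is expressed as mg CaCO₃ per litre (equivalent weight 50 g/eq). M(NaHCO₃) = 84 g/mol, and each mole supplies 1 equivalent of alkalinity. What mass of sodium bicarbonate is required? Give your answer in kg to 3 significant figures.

(a) 0.609 ppm; (b) 91.3 kg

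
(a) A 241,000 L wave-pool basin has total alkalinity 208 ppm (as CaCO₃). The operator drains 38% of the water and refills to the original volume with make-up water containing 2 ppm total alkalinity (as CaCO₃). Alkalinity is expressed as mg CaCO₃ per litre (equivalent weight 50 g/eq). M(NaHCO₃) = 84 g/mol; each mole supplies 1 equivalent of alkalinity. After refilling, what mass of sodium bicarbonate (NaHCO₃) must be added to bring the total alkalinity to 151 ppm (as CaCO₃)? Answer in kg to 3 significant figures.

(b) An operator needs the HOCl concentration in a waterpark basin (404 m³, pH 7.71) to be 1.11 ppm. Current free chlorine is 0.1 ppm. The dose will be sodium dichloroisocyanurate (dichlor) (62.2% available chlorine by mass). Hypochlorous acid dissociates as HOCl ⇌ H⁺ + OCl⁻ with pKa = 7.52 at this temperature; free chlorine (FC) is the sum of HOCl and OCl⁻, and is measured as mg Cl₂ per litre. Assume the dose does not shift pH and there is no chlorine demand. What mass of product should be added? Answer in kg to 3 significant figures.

(a) After draining 38% and refilling: 208 × 0.62 + 2 × 0.38 = 129.72 ppm.
(a) Deficit to target: 151 − 129.72 = 21.28 mg/L.
(a) As CaCO₃: 21.28 mg/L × 241,000 L = 5128 g; ÷ 50 g/eq ÷ 1 = 102.6 mol NaHCO₃.
(a) Mass: 102.6 × 84 = 8616 g.

(b) Volume: 404 m³ = 404,000 L.
(b) [OCl⁻]/[HOCl] = 10^(pH − pKa) = 10^(7.71 − 7.52) = 1.549; fraction as HOCl = 1/(1 + 1.549) = 0.3923.
(b) Free chlorine required for 1.11 ppm HOCl: 1.11 / 0.3923 = 2.829 ppm.
(b) FC to add: 2.829 − 0.1 = 2.729 mg/L as Cl₂.
(b) Cl₂ equivalent: 2.729 mg/L × 404,000 L = 1103 g.
(b) Product at 62.2% available Cl: 1103 / 0.622 = 1773 g.

(a) 8.62 kg; (b) 1.77 kg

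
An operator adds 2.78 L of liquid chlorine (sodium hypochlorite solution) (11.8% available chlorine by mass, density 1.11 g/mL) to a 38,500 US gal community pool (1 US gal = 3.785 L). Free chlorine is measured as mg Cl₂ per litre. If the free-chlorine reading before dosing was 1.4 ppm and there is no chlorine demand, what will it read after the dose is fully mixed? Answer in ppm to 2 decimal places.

3.90 ppm

Volume: 38,500 US gal × 3.785 L/gal = 145,722 L.
Mass of solution: 2.78 L × 1000 mL/L × 1.11 g/mL = 3086 g.
Available chlorine delivered: 3086 g × 0.118 = 364.1 g as Cl₂.
Concentration rise: 364.1 g / 145,722 L = 2.499 mg/L = 2.50 ppm.
Final FC: 1.4 + 2.50 = 3.90 ppm.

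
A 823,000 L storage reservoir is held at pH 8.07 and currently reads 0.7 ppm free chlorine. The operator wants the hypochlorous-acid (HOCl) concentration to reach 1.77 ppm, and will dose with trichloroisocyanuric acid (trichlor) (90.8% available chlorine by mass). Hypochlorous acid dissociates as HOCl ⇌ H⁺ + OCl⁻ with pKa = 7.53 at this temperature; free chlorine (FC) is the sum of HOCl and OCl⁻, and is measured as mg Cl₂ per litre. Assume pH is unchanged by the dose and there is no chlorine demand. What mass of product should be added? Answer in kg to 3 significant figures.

[OCl⁻]/[HOCl] = 10^(pH − pKa) = 10^(8.07 − 7.53) = 3.467; fraction as HOCl = 1/(1 + 3.467) = 0.2238.
Free chlorine required for 1.77 ppm HOCl: 1.77 / 0.2238 = 7.907 ppm.
FC to add: 7.907 − 0.7 = 7.207 mg/L as Cl₂.
Cl₂ equivalent: 7.207 mg/L × 823,000 L = 5932 g.
Product at 90.8% available Cl: 5932 / 0.908 = 6533 g.

6.53 kg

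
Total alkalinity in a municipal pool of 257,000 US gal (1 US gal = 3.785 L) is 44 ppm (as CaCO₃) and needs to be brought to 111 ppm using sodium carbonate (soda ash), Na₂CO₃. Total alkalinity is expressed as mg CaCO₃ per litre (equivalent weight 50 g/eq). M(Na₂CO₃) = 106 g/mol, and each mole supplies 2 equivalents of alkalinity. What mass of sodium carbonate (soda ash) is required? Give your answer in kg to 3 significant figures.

Volume: 257,000 US gal × 3.785 L/gal = 972,745 L.
Alkalinity to add: (111 − 44) = 67 mg/L as CaCO₃ × 972,745 L = 65,170 g as CaCO₃.
Equivalents: 65,170 g ÷ 50 g/eq = 1303 eq.
Each mole of Na₂CO₃ supplies 2 eq, so 1303 / 2 = 651.7 mol.
Mass: 651.7 mol × 106 g/mol = 69,080 g.

69.1 kg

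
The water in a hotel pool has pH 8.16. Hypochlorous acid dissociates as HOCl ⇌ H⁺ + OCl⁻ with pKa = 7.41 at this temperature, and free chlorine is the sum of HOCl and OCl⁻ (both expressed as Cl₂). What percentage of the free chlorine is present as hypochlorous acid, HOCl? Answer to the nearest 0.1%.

15.1%

[OCl⁻]/[HOCl] = 10^(pH − pKa) = 10^(8.16 − 7.41) = 10^0.75 = 5.623.
Fraction as HOCl = 1 / (1 + 5.623) = 0.151.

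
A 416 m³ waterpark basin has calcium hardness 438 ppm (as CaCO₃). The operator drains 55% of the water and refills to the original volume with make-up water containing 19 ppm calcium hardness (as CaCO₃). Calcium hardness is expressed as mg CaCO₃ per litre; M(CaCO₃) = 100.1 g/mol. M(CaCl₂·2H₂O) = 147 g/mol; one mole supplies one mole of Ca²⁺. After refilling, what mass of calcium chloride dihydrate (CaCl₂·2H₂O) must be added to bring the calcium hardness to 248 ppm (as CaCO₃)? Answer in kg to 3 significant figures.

24.7 kg

Volume: 416 m³ = 416,000 L.
After draining 55% and refilling: 438 × 0.45 + 19 × 0.55 = 207.55 ppm.
Deficit to target: 248 − 207.55 = 40.45 mg/L.
As CaCO₃: 40.45 mg/L × 416,000 L = 16,830 g; ÷ 100.1 = 168.1 mol Ca²⁺.
Mass: 168.1 × 147 = 24,710 g.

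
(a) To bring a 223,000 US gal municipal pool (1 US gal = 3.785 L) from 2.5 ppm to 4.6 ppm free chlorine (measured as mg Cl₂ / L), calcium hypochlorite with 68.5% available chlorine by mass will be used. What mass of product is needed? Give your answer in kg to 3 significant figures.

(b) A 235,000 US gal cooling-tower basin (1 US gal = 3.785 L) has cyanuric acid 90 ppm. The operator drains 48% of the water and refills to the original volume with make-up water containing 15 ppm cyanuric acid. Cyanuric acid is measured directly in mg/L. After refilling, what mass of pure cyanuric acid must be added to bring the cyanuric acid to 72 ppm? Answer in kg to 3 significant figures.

(a) Volume: 223,000 US gal × 3.785 L/gal = 844,055 L.
(a) Chlorine deficit: 4.6 − 2.5 = 2.1 ppm = 2.1 mg/L as Cl₂.
(a) Cl₂ equivalent needed: 2.1 mg/L × 844,055 L = 1,773,000 mg = 1773 g.
(a) Product at 68.5% available chlorine: 1773 / 0.685 = 2588 g.

(b) Volume: 235,000 US gal × 3.785 L/gal = 889,475 L.
(b) After draining 48% and refilling: 90 × 0.52 + 15 × 0.48 = 54 ppm.
(b) Deficit to target: 72 − 54 = 18 mg/L.
(b) Mass: 18 mg/L × 889,475 L = 16,010 g cyanuric acid.

(a) 2.59 kg; (b) 16.0 kg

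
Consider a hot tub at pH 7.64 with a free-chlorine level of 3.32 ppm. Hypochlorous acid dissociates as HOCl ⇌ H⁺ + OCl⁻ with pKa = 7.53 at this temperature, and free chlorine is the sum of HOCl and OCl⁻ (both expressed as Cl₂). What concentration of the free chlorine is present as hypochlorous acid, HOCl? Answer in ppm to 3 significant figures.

1.45 ppm

[OCl⁻]/[HOCl] = 10^(pH − pKa) = 10^(7.64 − 7.53) = 10^0.11 = 1.288.
Fraction as HOCl = 1 / (1 + 1.288) = 0.437.
HOCl = 0.437 × 3.32 ppm = 1.451 ppm.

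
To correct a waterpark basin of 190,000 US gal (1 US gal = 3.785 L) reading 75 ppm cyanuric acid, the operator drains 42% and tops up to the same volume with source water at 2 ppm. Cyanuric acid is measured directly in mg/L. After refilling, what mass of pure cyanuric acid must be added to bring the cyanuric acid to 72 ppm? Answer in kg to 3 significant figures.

Volume: 190,000 US gal × 3.785 L/gal = 719,150 L.
After draining 42% and refilling: 75 × 0.58 + 2 × 0.42 = 44.34 ppm.
Deficit to target: 72 − 44.34 = 27.66 mg/L.
Mass: 27.66 mg/L × 719,150 L = 19,890 g cyanuric acid.

19.9 kg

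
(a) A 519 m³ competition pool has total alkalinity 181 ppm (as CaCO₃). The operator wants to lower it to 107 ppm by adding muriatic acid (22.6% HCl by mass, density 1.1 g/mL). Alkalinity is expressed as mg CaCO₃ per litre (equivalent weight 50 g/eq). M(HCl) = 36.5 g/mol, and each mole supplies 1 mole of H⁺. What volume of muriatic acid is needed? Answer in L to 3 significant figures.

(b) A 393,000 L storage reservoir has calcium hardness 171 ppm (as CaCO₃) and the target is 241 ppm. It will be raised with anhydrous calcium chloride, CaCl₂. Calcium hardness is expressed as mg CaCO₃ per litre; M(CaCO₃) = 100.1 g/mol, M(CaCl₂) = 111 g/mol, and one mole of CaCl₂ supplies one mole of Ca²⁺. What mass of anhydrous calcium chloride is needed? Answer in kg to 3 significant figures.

(a) 113 L; (b) 30.5 kg

(a) Volume: 519 m³ = 519,000 L.
(a) Alkalinity to neutralize: (181 − 107) = 74 mg/L as CaCO₃ × 519,000 L = 38,410 g as CaCO₃.
(a) Equivalents of H⁺ required: 38,410 ÷ 50 g/eq = 768.1 eq = 768.1 mol HCl.
(a) Mass of HCl: 768.1 × 36.5 = 28,040 g.
(a) Mass of 22.6% solution: 28,040 / 0.226 = 124,100 g.
(a) Volume: 124,100 g ÷ 1.1 g/mL = 112,800 mL.

(b) Hardness to add: (241 − 171) = 70 mg/L as CaCO₃ × 393,000 L = 27,510 g as CaCO₃.
(b) Moles of Ca²⁺ (1 mol Ca²⁺ ≡ 1 mol CaCO₃): 27,510 / 100.1 g/mol = 274.8 mol.
(b) Mass of CaCl₂: 274.8 × 111 = 30,510 g.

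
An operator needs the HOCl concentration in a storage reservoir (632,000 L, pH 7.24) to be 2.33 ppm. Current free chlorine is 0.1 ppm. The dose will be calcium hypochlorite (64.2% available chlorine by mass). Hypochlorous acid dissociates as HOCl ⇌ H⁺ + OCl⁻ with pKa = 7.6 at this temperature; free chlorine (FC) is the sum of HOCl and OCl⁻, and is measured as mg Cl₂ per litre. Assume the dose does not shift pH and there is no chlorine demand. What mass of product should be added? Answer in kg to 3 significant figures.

3.20 kg

[OCl⁻]/[HOCl] = 10^(pH − pKa) = 10^(7.24 − 7.6) = 0.4365; fraction as HOCl = 1/(1 + 0.4365) = 0.6961.
Free chlorine required for 2.33 ppm HOCl: 2.33 / 0.6961 = 3.347 ppm.
FC to add: 3.347 − 0.1 = 3.247 mg/L as Cl₂.
Cl₂ equivalent: 3.247 mg/L × 632,000 L = 2052 g.
Product at 64.2% available Cl: 2052 / 0.642 = 3197 g.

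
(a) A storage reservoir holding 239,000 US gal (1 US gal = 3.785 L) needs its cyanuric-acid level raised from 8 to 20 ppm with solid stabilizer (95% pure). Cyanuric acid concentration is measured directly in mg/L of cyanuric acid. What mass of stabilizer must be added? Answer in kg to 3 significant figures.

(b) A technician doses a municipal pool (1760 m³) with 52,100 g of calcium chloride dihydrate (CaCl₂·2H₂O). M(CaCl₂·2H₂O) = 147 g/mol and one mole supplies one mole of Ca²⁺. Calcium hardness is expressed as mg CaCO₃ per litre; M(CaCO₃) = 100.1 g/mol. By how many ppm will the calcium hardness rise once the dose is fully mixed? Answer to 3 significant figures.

(a) 11.4 kg; (b) 20.2 ppm

(a) Volume: 239,000 US gal × 3.785 L/gal = 904,615 L.
(a) CYA to add: (20 − 8) = 12 mg/L × 904,615 L = 10,860 g cyanuric acid.
(a) At 95% purity: 10,860 / 0.95 = 11,430 g product.

(b) Volume: 1760 m³ = 1,760,000 L.
(b) Moles of Ca²⁺: 52,100 g ÷ 147 g/mol = 354.4 mol.
(b) As CaCO₃: 354.4 mol × 100.1 g/mol = 35,480 g.
(b) Rise: 35,480 g / 1,760,000 L × 1000 = 20.16 mg/L.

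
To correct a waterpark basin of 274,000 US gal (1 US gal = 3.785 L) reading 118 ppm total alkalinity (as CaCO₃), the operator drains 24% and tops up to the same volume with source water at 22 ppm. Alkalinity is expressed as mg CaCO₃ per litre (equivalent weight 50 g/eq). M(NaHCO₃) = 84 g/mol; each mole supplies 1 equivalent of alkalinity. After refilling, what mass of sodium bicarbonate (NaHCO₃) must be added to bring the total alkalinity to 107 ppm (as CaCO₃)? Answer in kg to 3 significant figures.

21.0 kg

Volume: 274,000 US gal × 3.785 L/gal = 1,037,090 L.
After draining 24% and refilling: 118 × 0.76 + 22 × 0.24 = 94.96 ppm.
Deficit to target: 107 − 94.96 = 12.04 mg/L.
As CaCO₃: 12.04 mg/L × 1,037,090 L = 12,490 g; ÷ 50 g/eq ÷ 1 = 249.7 mol NaHCO₃.
Mass: 249.7 × 84 = 20,980 g.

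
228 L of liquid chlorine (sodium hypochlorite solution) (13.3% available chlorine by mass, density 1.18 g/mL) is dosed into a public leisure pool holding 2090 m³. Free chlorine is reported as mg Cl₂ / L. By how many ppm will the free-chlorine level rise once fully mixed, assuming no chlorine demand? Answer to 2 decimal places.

Volume: 2090 m³ = 2,090,000 L.
Mass of solution: 228 L × 1000 mL/L × 1.18 g/mL = 269,000 g.
Available chlorine delivered: 269,000 g × 0.133 = 35,780 g as Cl₂.
Concentration rise: 35,780 g / 2,090,000 L = 17.12 mg/L = 17.12 ppm.

17.12 ppm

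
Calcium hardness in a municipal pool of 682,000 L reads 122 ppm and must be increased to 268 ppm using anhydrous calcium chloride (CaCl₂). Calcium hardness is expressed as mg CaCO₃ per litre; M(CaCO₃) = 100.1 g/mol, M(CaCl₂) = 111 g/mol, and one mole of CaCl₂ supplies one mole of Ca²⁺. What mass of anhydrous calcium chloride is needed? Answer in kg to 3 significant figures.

110 kg

Hardness to add: (268 − 122) = 146 mg/L as CaCO₃ × 682,000 L = 99,570 g as CaCO₃.
Moles of Ca²⁺ (1 mol Ca²⁺ ≡ 1 mol CaCO₃): 99,570 / 100.1 g/mol = 994.7 mol.
Mass of CaCl₂: 994.7 × 111 = 110,400 g.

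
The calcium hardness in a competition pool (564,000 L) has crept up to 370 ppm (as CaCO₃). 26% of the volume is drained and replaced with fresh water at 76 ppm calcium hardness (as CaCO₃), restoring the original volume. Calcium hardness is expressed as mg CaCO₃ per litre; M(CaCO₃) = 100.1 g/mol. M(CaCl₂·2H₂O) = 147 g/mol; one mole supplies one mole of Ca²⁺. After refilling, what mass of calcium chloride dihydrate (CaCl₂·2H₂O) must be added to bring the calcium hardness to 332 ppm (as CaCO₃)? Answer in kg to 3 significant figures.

After draining 26% and refilling: 370 × 0.74 + 76 × 0.26 = 293.56 ppm.
Deficit to target: 332 − 293.56 = 38.44 mg/L.
As CaCO₃: 38.44 mg/L × 564,000 L = 21,680 g; ÷ 100.1 = 216.6 mol Ca²⁺.
Mass: 216.6 × 147 = 31,840 g.

31.8 kg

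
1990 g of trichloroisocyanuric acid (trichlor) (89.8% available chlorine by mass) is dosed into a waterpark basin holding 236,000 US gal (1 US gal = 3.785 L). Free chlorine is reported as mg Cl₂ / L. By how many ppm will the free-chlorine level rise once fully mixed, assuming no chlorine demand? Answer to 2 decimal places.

Volume: 236,000 US gal × 3.785 L/gal = 893,260 L.
Available chlorine delivered: 1990 g × 0.898 = 1787 g as Cl₂.
Concentration rise: 1787 g / 893,260 L = 2.001 mg/L = 2.00 ppm.

2.00 ppm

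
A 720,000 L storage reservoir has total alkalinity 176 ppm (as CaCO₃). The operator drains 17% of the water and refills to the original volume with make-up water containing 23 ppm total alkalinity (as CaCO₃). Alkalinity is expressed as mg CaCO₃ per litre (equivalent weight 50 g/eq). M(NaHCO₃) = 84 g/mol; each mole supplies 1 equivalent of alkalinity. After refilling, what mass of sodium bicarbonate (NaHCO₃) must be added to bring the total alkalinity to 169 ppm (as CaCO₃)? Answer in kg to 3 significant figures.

After draining 17% and refilling: 176 × 0.83 + 23 × 0.17 = 149.99 ppm.
Deficit to target: 169 − 149.99 = 19.01 mg/L.
As CaCO₃: 19.01 mg/L × 720,000 L = 13,690 g; ÷ 50 g/eq ÷ 1 = 273.7 mol NaHCO₃.
Mass: 273.7 × 84 = 22,990 g.

23.0 kg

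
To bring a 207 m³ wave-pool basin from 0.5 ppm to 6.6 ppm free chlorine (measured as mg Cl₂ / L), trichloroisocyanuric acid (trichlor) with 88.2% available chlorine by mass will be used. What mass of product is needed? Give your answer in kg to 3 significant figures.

1.43 kg

Volume: 207 m³ = 207,000 L.
Chlorine deficit: 6.6 − 0.5 = 6.1 ppm = 6.1 mg/L as Cl₂.
Cl₂ equivalent needed: 6.1 mg/L × 207,000 L = 1,263,000 mg = 1263 g.
Product at 88.2% available chlorine: 1263 / 0.882 = 1432 g.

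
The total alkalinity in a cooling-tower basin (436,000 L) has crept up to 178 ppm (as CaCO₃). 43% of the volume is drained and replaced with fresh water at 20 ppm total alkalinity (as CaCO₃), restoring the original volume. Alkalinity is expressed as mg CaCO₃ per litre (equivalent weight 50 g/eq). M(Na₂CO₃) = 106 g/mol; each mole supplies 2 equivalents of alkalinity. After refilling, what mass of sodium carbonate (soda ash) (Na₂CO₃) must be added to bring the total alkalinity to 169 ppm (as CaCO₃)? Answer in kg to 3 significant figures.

27.2 kg

After draining 43% and refilling: 178 × 0.57 + 20 × 0.43 = 110.06 ppm.
Deficit to target: 169 − 110.06 = 58.94 mg/L.
As CaCO₃: 58.94 mg/L × 436,000 L = 25,700 g; ÷ 50 g/eq ÷ 2 = 257 mol Na₂CO₃.
Mass: 257 × 106 = 27,240 g.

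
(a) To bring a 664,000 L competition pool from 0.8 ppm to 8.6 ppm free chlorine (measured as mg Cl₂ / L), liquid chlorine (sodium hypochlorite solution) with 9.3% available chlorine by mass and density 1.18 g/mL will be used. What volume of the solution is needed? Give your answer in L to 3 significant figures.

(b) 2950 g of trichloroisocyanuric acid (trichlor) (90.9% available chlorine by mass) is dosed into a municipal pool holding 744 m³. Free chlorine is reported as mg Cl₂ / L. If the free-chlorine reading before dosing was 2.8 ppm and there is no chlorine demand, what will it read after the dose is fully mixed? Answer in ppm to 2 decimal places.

(a) 47.2 L; (b) 6.40 ppm

(a) Chlorine deficit: 8.6 − 0.8 = 7.8 ppm = 7.8 mg/L as Cl₂.
(a) Cl₂ equivalent needed: 7.8 mg/L × 664,000 L = 5,179,000 mg = 5179 g.
(a) Product at 9.3% available chlorine: 5179 / 0.093 = 55,690 g.
(a) Volume at density 1.18 g/mL: 55,690 g ÷ 1.18 g/mL = 47,200 mL.

(b) Volume: 744 m³ = 744,000 L.
(b) Available chlorine delivered: 2950 g × 0.909 = 2682 g as Cl₂.
(b) Concentration rise: 2682 g / 744,000 L = 3.604 mg/L = 3.60 ppm.
(b) Final FC: 2.8 + 3.60 = 6.40 ppm.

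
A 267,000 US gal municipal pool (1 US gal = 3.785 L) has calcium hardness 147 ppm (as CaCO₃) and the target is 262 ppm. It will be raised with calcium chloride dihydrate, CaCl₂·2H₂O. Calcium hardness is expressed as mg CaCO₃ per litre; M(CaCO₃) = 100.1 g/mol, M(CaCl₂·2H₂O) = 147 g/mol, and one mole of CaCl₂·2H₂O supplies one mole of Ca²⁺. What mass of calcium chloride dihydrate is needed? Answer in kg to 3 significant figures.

171 kg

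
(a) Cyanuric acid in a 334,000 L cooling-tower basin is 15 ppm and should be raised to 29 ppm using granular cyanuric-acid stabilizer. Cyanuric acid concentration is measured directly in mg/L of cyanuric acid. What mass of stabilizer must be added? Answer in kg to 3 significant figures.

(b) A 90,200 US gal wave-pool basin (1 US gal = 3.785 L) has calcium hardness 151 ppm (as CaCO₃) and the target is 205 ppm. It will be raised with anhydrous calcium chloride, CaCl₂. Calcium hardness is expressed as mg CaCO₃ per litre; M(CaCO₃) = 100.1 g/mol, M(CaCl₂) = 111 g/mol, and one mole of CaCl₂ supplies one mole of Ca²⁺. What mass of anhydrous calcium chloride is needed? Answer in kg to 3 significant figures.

(a) 4.68 kg; (b) 20.4 kg

(a) CYA to add: (29 − 15) = 14 mg/L × 334,000 L = 4676 g cyanuric acid.

(b) Volume: 90,200 US gal × 3.785 L/gal = 341,407 L.
(b) Hardness to add: (205 − 151) = 54 mg/L as CaCO₃ × 341,407 L = 18,440 g as CaCO₃.
(b) Moles of Ca²⁺ (1 mol Ca²⁺ ≡ 1 mol CaCO₃): 18,440 / 100.1 g/mol = 184.2 mol.
(b) Mass of CaCl₂: 184.2 × 111 = 20,440 g.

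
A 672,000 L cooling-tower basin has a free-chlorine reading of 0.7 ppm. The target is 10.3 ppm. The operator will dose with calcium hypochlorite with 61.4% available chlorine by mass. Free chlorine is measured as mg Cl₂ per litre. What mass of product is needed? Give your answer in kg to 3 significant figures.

10.5 kg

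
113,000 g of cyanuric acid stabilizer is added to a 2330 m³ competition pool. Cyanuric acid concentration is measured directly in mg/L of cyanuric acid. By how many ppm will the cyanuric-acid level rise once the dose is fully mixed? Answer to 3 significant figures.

Volume: 2330 m³ = 2,330,000 L.
Rise: 113,000 g / 2,330,000 L × 1000 = 48.5 mg/L.

48.5 ppm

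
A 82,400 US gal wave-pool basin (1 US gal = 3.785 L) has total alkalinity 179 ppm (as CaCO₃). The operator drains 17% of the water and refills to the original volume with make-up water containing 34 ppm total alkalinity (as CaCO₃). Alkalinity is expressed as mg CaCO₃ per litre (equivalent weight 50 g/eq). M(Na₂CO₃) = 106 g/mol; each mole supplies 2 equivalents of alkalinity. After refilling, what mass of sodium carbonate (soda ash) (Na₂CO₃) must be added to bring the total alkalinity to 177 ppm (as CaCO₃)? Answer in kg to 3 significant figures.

Volume: 82,400 US gal × 3.785 L/gal = 311,884 L.
After draining 17% and refilling: 179 × 0.83 + 34 × 0.17 = 154.35 ppm.
Deficit to target: 177 − 154.35 = 22.65 mg/L.
As CaCO₃: 22.65 mg/L × 311,884 L = 7064 g; ÷ 50 g/eq ÷ 2 = 70.64 mol Na₂CO₃.
Mass: 70.64 × 106 = 7488 g.

7.49 kg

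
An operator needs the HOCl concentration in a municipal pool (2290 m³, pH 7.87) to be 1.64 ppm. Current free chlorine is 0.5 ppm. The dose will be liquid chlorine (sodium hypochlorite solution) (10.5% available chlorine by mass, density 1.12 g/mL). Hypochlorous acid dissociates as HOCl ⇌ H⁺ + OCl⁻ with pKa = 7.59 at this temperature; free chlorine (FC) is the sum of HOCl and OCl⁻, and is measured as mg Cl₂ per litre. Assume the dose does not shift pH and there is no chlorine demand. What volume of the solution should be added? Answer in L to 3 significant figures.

83.1 L

Volume: 2290 m³ = 2,290,000 L.
[OCl⁻]/[HOCl] = 10^(pH − pKa) = 10^(7.87 − 7.59) = 1.905; fraction as HOCl = 1/(1 + 1.905) = 0.3442.
Free chlorine required for 1.64 ppm HOCl: 1.64 / 0.3442 = 4.765 ppm.
FC to add: 4.765 − 0.5 = 4.265 mg/L as Cl₂.
Cl₂ equivalent: 4.265 mg/L × 2,290,000 L = 9767 g.
Product at 10.5% available Cl: 9767 / 0.105 = 93,020 g.
Volume: 93,020 g ÷ 1.12 g/mL = 83,050 mL.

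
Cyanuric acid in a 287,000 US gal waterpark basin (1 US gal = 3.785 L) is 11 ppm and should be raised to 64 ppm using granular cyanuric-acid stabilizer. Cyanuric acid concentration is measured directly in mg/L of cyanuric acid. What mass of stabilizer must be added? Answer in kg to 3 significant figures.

Volume: 287,000 US gal × 3.785 L/gal = 1,086,295 L.
CYA to add: (64 − 11) = 53 mg/L × 1,086,295 L = 57,570 g cyanuric acid.

57.6 kg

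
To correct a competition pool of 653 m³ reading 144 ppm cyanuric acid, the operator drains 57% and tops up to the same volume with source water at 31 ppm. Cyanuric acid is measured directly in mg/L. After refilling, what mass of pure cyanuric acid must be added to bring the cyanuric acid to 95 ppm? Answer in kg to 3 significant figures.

10.1 kg

Volume: 653 m³ = 653,000 L.
After draining 57% and refilling: 144 × 0.43 + 31 × 0.57 = 79.59 ppm.
Deficit to target: 95 − 79.59 = 15.41 mg/L.
Mass: 15.41 mg/L × 653,000 L = 10,060 g cyanuric acid.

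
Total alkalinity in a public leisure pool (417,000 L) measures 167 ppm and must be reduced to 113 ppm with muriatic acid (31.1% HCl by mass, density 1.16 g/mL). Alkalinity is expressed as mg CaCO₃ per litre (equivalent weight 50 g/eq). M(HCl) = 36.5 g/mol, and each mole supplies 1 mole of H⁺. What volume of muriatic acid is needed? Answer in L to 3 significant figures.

45.6 L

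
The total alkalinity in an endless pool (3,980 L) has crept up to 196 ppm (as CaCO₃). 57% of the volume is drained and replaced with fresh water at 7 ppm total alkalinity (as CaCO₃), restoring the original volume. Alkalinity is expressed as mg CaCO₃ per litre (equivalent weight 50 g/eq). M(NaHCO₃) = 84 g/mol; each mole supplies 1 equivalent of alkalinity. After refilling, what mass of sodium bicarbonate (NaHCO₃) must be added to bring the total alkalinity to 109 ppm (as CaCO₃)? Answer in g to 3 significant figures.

139 g

After draining 57% and refilling: 196 × 0.43 + 7 × 0.57 = 88.27 ppm.
Deficit to target: 109 − 88.27 = 20.73 mg/L.
As CaCO₃: 20.73 mg/L × 3,980 L = 82.51 g; ÷ 50 g/eq ÷ 1 = 1.65 mol NaHCO₃.
Mass: 1.65 × 84 = 138.6 g.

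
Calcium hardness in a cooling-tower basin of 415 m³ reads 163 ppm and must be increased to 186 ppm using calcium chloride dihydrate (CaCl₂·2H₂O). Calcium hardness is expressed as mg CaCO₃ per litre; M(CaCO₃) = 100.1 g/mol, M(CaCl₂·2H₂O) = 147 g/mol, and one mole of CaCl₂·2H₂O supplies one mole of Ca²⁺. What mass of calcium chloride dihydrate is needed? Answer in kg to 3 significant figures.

Volume: 415 m³ = 415,000 L.
Hardness to add: (186 − 163) = 23 mg/L as CaCO₃ × 415,000 L = 9545 g as CaCO₃.
Moles of Ca²⁺ (1 mol Ca²⁺ ≡ 1 mol CaCO₃): 9545 / 100.1 g/mol = 95.35 mol.
Mass of CaCl₂·2H₂O: 95.35 × 147 = 14,020 g.

14.0 kg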